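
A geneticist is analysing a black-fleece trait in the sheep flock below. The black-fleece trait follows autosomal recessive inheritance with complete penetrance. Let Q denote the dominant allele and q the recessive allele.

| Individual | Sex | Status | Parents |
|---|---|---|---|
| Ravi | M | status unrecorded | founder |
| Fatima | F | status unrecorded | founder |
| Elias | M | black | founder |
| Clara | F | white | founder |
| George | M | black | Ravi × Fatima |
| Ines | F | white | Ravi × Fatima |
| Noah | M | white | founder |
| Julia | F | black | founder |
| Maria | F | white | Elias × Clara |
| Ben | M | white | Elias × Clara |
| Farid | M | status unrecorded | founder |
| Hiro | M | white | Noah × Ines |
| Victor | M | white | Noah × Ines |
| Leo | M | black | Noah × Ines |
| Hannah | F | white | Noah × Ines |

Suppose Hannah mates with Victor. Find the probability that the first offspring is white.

8/9

Noah is white so carries Q and passed q to Leo (qq), so Noah is Qq.
Ines is white so carries Q and passed q to Leo (qq), so Ines is Qq.
Hannah is a white offspring of Noah (Qq) × Ines (Qq), whose cross gives 1/4 QQ : 1/2 Qq : 1/4 qq; conditioning on being white, Hannah is QQ with probability 1/3, Qq with probability 2/3.
Victor is a white offspring of Noah (Qq) × Ines (Qq), whose cross gives 1/4 QQ : 1/2 Qq : 1/4 qq; conditioning on being white, Victor is QQ with probability 1/3, Qq with probability 2/3.
Summing over parental genotype combinations, P(offspring is white) = 1/9·1 + 2/9·1 + 2/9·1 + 4/9·3/4 = 8/9.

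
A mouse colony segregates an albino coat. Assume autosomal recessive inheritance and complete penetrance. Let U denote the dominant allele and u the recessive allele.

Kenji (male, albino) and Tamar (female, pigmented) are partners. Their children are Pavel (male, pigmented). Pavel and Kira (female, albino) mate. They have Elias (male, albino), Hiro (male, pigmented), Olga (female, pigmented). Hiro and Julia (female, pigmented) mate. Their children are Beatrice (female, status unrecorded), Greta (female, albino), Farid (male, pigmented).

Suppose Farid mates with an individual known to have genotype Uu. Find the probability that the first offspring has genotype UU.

1/3

Hiro is pigmented so carries U and received u from Kira (uu), so Hiro is Uu.
Julia is pigmented so carries U and passed u to Greta (uu), so Julia is Uu.
Farid is a pigmented offspring of Hiro (Uu) × Julia (Uu), whose cross gives 1/4 UU : 1/2 Uu : 1/4 uu; conditioning on being pigmented, Farid is UU with probability 1/3, Uu with probability 2/3.
Summing over parental genotype combinations, P(offspring has genotype UU) = 1/3·1/2 + 2/3·1/4 = 1/3.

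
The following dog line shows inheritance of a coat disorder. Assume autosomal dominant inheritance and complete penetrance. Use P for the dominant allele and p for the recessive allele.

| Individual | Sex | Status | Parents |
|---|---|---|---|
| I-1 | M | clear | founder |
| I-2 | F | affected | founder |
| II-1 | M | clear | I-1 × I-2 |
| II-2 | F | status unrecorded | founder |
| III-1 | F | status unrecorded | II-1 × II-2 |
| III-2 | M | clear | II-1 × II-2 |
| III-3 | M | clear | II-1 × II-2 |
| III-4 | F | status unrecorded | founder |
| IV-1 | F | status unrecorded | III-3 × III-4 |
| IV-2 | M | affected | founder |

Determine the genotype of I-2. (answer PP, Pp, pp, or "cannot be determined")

From phenotype alone, I-2 is PP or Pp.
I-2 is affected so carries P and passed p to II-1 (pp), so I-2 is Pp.

Pp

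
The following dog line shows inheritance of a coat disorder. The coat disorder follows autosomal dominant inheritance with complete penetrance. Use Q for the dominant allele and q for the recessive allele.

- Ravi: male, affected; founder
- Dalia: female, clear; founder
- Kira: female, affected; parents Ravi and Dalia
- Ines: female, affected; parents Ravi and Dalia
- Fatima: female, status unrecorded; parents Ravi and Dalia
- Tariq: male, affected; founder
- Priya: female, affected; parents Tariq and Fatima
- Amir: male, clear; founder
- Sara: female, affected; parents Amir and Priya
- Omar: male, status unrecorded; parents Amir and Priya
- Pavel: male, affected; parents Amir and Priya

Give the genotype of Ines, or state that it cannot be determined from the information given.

From phenotype alone, Ines is QQ or Qq.
Ines is affected so carries Q and received q from Dalia (qq), so Ines is Qq.

Qq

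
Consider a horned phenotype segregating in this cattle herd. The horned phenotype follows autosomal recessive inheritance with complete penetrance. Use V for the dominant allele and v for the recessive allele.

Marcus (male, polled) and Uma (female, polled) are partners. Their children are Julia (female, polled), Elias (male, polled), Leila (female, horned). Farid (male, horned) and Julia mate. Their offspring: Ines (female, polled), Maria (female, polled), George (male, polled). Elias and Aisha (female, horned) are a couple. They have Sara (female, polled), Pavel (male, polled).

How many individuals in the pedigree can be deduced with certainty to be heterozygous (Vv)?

7

Obligate heterozygotes: Marcus is polled so carries V and passed v to Leila (vv), so Marcus is Vv; Uma is polled so carries V and passed v to Leila (vv), so Uma is Vv; Ines is polled so carries V and received v from Farid (vv), so Ines is Vv; Maria is polled so carries V and received v from Farid (vv), so Maria is Vv; George is polled so carries V and received v from Farid (vv), so George is Vv; Sara is polled so carries V and received v from Aisha (vv), so Sara is Vv; Pavel is polled so carries V and received v from Aisha (vv), so Pavel is Vv.
Every other individual is either homozygous by phenotype or has at least one consistent homozygous assignment, so the count is 7.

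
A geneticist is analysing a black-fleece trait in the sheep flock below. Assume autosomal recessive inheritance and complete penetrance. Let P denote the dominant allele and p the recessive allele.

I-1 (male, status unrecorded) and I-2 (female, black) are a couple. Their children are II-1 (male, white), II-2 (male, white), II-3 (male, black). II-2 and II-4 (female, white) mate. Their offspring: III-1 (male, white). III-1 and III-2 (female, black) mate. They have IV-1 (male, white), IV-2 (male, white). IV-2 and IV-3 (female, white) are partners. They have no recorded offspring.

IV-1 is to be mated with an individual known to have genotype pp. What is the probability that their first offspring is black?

1/2

IV-1 is white so carries P and received p from III-2 (pp), so IV-1 is Pp.
The cross gives 1/2 Pp : 1/2 pp, so P(offspring is black) = 1/2.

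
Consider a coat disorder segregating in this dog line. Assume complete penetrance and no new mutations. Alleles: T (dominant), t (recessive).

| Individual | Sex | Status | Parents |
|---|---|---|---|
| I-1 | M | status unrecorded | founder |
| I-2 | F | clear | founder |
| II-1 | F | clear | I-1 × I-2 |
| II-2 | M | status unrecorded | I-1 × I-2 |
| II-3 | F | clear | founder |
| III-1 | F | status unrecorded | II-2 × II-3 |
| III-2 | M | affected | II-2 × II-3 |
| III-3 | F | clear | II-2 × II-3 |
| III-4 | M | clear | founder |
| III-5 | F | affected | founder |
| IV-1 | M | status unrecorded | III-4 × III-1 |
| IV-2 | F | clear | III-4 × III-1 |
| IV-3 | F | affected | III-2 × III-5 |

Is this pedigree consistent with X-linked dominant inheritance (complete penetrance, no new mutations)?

No

Under X-linked dominant, III-2 (affected, male) cannot arise from II-2 (unrecorded) × II-3 (clear).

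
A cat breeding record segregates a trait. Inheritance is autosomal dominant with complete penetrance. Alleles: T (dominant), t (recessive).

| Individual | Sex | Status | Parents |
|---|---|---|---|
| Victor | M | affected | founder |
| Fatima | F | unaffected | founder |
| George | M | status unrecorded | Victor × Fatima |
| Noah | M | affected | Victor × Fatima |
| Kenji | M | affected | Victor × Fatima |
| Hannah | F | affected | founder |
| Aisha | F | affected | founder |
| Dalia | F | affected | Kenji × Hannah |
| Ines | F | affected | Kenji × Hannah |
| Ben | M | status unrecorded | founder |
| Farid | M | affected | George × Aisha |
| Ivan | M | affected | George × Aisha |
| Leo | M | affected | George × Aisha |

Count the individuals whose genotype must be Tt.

2

Obligate heterozygotes: Noah is affected so carries T and received t from Fatima (tt), so Noah is Tt; Kenji is affected so carries T and received t from Fatima (tt), so Kenji is Tt.
Every other individual is either homozygous by phenotype or has at least one consistent homozygous assignment, so the count is 2.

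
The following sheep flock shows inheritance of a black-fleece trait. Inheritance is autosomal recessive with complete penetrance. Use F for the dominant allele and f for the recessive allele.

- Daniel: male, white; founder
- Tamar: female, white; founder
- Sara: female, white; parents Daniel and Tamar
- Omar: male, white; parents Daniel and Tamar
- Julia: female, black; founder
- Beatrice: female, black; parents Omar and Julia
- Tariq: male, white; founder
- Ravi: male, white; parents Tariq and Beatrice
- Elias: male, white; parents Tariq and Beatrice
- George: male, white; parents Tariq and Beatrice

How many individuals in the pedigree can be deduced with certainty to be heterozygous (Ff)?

4

Obligate heterozygotes: Omar is white so carries F and passed f to Beatrice (ff), so Omar is Ff; Ravi is white so carries F and received f from Beatrice (ff), so Ravi is Ff; Elias is white so carries F and received f from Beatrice (ff), so Elias is Ff; George is white so carries F and received f from Beatrice (ff), so George is Ff.
Every other individual is either homozygous by phenotype or has at least one consistent homozygous assignment, so the count is 4.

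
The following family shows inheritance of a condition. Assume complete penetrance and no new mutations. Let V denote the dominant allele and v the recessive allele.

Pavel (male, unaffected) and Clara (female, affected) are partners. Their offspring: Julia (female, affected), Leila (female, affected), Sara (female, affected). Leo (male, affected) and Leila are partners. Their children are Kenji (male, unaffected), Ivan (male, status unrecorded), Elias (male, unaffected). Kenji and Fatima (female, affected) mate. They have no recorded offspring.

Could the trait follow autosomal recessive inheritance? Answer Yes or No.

Under autosomal recessive, Kenji (unaffected, male) cannot arise from Leo (affected) × Leila (affected).

No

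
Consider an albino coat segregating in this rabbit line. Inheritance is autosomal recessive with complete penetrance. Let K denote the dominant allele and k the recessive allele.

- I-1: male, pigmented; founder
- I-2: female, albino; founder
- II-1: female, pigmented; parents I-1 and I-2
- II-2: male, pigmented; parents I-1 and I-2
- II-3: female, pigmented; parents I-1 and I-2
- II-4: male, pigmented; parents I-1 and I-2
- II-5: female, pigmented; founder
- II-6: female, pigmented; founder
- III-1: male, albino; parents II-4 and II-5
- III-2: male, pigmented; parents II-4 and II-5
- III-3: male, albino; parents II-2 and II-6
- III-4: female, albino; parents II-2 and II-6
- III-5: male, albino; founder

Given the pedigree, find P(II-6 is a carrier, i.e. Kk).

II-6 is pigmented so carries K and passed k to III-3 (kk), so II-6 is Kk, giving P(Kk) = 1.

1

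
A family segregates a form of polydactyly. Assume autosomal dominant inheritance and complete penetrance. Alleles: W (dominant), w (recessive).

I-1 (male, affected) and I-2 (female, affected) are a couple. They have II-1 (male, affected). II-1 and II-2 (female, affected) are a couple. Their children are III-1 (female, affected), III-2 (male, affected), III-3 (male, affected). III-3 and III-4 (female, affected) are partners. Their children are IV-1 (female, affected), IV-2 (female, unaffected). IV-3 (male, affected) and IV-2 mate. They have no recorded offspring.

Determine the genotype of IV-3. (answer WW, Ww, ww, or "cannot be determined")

cannot be determined

IV-3's phenotype allows WW or Ww, and no parent or child forces a single allele at both positions; consistent genotype assignments exist with IV-3 as WW or Ww.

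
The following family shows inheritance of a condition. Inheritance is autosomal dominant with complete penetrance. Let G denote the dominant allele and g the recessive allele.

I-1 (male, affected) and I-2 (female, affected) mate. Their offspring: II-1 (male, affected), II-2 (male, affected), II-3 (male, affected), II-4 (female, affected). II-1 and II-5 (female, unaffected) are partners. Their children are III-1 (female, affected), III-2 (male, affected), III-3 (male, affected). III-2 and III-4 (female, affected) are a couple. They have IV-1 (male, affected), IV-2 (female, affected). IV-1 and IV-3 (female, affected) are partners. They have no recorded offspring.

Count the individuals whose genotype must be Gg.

3

Obligate heterozygotes: III-1 is affected so carries G and received g from II-5 (gg), so III-1 is Gg; III-2 is affected so carries G and received g from II-5 (gg), so III-2 is Gg; III-3 is affected so carries G and received g from II-5 (gg), so III-3 is Gg.
Every other individual is either homozygous by phenotype or has at least one consistent homozygous assignment, so the count is 3.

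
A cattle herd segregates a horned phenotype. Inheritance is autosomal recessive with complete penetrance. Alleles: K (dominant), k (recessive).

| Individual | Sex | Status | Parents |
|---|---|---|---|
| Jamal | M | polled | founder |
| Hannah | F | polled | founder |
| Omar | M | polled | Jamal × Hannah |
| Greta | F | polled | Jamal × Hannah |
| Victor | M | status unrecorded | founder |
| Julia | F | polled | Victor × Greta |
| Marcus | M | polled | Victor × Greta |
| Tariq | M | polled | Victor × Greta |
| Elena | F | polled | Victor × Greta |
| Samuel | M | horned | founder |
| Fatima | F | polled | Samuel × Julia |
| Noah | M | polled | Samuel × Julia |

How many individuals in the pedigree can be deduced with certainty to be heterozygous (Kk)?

2

Obligate heterozygotes: Fatima is polled so carries K and received k from Samuel (kk), so Fatima is Kk; Noah is polled so carries K and received k from Samuel (kk), so Noah is Kk.
Every other individual is either homozygous by phenotype or has at least one consistent homozygous assignment, so the count is 2.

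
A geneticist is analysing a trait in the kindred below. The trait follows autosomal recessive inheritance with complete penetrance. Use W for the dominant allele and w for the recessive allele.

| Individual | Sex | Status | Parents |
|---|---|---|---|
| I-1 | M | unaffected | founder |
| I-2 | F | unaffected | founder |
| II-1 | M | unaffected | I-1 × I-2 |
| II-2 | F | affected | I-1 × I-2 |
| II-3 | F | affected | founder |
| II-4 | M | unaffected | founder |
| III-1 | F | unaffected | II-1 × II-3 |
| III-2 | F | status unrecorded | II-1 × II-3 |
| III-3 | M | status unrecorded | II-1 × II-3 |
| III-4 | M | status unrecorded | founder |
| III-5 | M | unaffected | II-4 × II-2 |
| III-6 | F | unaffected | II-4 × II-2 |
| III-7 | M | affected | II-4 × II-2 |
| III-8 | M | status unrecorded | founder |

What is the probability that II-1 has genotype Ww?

I-1 is unaffected so carries W and passed w to II-2 (ww), so I-1 is Ww.
I-2 is unaffected so carries W and passed w to II-2 (ww), so I-2 is Ww.
Their cross gives offspring ratios 1/4 WW : 1/2 Ww : 1/4 ww. Conditioning on II-1 being unaffected, P(Ww) = 1/2 / 3/4 = 2/3 before taking II-1's own offspring into account.
II-3 is affected, so II-3 is ww.
Now use II-1's offspring. Probability of each recorded status — unaffected daughter III-1: 1/2 if II-1 is Ww, 1 if WW. (III-2, III-3: equally likely either way, so uninformative.)
Bayes: P(Ww) = 2/3·1/2 / (2/3·1/2 + 1/3·1) = 1/2.

1/2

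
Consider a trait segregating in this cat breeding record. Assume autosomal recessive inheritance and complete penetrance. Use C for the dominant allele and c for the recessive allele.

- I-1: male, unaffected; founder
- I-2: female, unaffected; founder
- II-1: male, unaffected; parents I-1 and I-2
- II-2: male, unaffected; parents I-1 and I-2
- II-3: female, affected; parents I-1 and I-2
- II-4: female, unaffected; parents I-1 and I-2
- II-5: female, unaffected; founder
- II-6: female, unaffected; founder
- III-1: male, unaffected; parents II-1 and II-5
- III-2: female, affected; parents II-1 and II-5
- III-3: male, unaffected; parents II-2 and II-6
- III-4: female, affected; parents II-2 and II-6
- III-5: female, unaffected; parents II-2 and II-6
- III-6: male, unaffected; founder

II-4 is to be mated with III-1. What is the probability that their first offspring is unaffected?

I-1 is unaffected so carries C and passed c to II-3 (cc), so I-1 is Cc.
I-2 is unaffected so carries C and passed c to II-3 (cc), so I-2 is Cc.
II-4 is an unaffected offspring of I-1 (Cc) × I-2 (Cc), whose cross gives 1/4 CC : 1/2 Cc : 1/4 cc; conditioning on being unaffected, II-4 is CC with probability 1/3, Cc with probability 2/3.
II-1 is unaffected so carries C and passed c to III-2 (cc), so II-1 is Cc.
II-5 is unaffected so carries C and passed c to III-2 (cc), so II-5 is Cc.
III-1 is an unaffected offspring of II-1 (Cc) × II-5 (Cc), whose cross gives 1/4 CC : 1/2 Cc : 1/4 cc; conditioning on being unaffected, III-1 is CC with probability 1/3, Cc with probability 2/3.
Summing over parental genotype combinations, P(offspring is unaffected) = 1/9·1 + 2/9·1 + 2/9·1 + 4/9·3/4 = 8/9.

8/9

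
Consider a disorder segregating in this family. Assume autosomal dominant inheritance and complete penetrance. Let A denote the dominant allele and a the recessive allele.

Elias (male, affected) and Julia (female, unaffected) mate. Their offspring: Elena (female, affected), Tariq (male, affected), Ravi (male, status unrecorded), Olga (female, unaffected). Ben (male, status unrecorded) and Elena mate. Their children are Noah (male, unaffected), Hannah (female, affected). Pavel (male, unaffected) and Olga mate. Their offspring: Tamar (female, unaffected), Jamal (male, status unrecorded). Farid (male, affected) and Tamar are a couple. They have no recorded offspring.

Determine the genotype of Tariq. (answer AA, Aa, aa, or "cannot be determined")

Aa

From phenotype alone, Tariq is AA or Aa.
Tariq is affected so carries A and received a from Julia (aa), so Tariq is Aa.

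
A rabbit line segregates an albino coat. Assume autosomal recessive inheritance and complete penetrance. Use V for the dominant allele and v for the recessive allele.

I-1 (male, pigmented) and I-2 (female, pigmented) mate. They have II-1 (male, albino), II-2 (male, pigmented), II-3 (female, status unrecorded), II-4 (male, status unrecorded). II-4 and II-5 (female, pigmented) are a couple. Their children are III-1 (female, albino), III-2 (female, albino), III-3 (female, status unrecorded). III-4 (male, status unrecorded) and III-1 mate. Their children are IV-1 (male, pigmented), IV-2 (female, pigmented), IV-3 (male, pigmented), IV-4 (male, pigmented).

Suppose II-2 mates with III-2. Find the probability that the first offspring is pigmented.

I-1 is pigmented so carries V and passed v to II-1 (vv), so I-1 is Vv.
I-2 is pigmented so carries V and passed v to II-1 (vv), so I-2 is Vv.
II-2 is a pigmented offspring of I-1 (Vv) × I-2 (Vv), whose cross gives 1/4 VV : 1/2 Vv : 1/4 vv; conditioning on being pigmented, II-2 is VV with probability 1/3, Vv with probability 2/3.
III-2 is albino, so III-2 is vv.
Summing over parental genotype combinations, P(offspring is pigmented) = 1/3·1 + 2/3·1/2 = 2/3.

2/3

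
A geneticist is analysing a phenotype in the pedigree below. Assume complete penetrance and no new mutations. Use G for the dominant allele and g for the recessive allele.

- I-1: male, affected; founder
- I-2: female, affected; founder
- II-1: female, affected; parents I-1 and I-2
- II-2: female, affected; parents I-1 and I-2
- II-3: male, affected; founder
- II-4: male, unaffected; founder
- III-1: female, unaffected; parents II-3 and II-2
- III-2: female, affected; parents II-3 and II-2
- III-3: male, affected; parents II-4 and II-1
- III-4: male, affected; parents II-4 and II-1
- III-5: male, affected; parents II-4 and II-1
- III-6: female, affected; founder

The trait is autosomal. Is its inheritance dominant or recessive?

II-3 and II-2 are both affected yet have an unaffected child III-1. Under a recessive model two affected parents are homozygous and every child would be affected, so the trait cannot be recessive.

dominant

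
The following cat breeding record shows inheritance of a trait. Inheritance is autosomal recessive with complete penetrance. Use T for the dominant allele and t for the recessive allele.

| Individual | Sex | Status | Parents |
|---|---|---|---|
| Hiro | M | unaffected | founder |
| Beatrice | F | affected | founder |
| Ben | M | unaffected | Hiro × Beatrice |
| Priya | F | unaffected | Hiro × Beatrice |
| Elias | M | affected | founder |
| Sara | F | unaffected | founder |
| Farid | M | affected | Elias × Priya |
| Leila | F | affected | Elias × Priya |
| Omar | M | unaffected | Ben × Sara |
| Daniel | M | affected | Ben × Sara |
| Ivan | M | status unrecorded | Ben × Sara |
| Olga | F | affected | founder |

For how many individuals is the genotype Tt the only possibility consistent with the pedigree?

Obligate heterozygotes: Ben is unaffected so carries T and received t from Beatrice (tt), so Ben is Tt; Priya is unaffected so carries T and received t from Beatrice (tt), so Priya is Tt; Sara is unaffected so carries T and passed t to Daniel (tt), so Sara is Tt.
Every other individual is either homozygous by phenotype or has at least one consistent homozygous assignment, so the count is 3.

3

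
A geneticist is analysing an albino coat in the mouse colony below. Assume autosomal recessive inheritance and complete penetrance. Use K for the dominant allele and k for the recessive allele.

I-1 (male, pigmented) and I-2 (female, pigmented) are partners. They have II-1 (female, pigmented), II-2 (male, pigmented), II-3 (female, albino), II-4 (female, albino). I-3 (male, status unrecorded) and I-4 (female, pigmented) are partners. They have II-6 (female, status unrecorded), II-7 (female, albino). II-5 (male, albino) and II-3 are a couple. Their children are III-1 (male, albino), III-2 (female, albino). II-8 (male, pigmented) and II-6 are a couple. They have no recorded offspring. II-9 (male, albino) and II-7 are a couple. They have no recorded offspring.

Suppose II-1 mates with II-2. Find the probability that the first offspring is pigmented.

8/9

I-1 is pigmented so carries K and passed k to II-3 (kk), so I-1 is Kk.
I-2 is pigmented so carries K and passed k to II-3 (kk), so I-2 is Kk.
II-1 is a pigmented offspring of I-1 (Kk) × I-2 (Kk), whose cross gives 1/4 KK : 1/2 Kk : 1/4 kk; conditioning on being pigmented, II-1 is KK with probability 1/3, Kk with probability 2/3.
II-2 is a pigmented offspring of I-1 (Kk) × I-2 (Kk), whose cross gives 1/4 KK : 1/2 Kk : 1/4 kk; conditioning on being pigmented, II-2 is KK with probability 1/3, Kk with probability 2/3.
Summing over parental genotype combinations, P(offspring is pigmented) = 1/9·1 + 2/9·1 + 2/9·1 + 4/9·3/4 = 8/9.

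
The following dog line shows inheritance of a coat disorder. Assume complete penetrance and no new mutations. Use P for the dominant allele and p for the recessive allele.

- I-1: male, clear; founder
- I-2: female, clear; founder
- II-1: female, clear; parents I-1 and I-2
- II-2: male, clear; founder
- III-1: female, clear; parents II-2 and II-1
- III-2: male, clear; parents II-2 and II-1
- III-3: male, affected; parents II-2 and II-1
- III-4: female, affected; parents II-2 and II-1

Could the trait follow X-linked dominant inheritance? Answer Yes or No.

Under X-linked dominant, III-3 (affected, male) cannot arise from II-2 (clear) × II-1 (clear).

No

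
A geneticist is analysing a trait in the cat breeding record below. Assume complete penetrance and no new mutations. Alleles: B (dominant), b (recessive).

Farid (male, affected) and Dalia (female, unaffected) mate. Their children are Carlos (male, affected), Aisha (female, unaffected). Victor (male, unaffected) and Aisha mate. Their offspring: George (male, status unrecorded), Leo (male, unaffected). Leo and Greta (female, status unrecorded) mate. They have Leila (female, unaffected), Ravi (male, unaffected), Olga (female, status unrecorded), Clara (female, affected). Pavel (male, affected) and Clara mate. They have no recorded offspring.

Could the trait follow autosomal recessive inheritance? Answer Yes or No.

Yes

A consistent assignment under autosomal recessive exists: Farid bb, Dalia Bb, Carlos bb, Aisha Bb, Victor BB, George BB, Leo Bb, Greta Bb, Leila BB, Ravi BB, Olga BB, Clara bb, Pavel bb.
In this assignment every recorded phenotype matches its genotype and every non-founder's genotype is obtainable from its parents' genotypes, so the pedigree is consistent.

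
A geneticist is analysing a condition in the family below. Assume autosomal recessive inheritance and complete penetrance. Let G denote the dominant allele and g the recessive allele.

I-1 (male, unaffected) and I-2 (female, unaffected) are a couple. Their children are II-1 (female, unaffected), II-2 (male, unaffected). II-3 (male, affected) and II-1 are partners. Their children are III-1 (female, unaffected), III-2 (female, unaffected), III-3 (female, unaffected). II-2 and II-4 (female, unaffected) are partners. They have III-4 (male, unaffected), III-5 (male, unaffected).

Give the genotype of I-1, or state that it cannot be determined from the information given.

I-1's phenotype allows GG or Gg, and no parent or child forces a single allele at both positions; consistent genotype assignments exist with I-1 as GG or Gg.

cannot be determined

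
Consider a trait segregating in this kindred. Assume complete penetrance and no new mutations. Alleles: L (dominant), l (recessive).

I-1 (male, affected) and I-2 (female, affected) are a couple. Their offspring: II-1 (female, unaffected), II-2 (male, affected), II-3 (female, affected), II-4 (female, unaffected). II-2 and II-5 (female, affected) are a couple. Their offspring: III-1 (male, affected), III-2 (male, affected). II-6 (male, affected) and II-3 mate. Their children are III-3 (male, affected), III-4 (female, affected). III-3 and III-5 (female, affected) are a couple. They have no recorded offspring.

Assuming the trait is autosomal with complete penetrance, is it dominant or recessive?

dominant

I-1 and I-2 are both affected yet have an unaffected child II-1. Under a recessive model two affected parents are homozygous and every child would be affected, so the trait cannot be recessive.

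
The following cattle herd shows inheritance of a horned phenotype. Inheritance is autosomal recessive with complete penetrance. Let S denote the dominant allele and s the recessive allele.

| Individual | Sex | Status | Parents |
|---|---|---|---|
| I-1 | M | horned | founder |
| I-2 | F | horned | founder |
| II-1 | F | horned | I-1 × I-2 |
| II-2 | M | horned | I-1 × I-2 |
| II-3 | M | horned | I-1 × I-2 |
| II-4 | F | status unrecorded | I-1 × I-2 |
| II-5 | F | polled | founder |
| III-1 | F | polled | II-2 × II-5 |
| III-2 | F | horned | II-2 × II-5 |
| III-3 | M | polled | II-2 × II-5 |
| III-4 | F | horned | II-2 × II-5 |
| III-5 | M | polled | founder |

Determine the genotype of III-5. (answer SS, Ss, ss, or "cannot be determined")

III-5's phenotype allows SS or Ss, and no parent or child forces a single allele at both positions; consistent genotype assignments exist with III-5 as SS or Ss.

cannot be determined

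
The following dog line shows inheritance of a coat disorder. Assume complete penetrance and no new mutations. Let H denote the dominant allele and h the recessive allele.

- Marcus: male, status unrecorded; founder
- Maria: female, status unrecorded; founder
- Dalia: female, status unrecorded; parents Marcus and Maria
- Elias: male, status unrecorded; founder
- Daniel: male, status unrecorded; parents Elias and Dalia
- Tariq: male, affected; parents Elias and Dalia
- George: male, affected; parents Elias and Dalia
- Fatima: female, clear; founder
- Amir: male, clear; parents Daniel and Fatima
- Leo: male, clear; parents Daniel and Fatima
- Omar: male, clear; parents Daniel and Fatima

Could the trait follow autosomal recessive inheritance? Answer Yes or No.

Yes

A consistent assignment under autosomal recessive exists: Marcus HH, Maria Hh, Dalia Hh, Elias Hh, Daniel HH, Tariq hh, George hh, Fatima HH, Amir HH, Leo HH, Omar HH.
In this assignment every recorded phenotype matches its genotype and every non-founder's genotype is obtainable from its parents' genotypes, so the pedigree is consistent.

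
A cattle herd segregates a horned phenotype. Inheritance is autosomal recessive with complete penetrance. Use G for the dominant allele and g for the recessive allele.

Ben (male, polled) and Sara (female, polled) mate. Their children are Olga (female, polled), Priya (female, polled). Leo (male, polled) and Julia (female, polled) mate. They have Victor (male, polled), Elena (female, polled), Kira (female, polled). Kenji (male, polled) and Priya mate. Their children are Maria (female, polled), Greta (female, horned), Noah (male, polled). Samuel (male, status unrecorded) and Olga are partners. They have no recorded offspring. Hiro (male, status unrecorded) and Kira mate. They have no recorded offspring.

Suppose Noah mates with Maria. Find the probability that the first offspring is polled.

Kenji is polled so carries G and passed g to Greta (gg), so Kenji is Gg.
Priya is polled so carries G and passed g to Greta (gg), so Priya is Gg.
Noah is a polled offspring of Kenji (Gg) × Priya (Gg), whose cross gives 1/4 GG : 1/2 Gg : 1/4 gg; conditioning on being polled, Noah is GG with probability 1/3, Gg with probability 2/3.
Maria is a polled offspring of Kenji (Gg) × Priya (Gg), whose cross gives 1/4 GG : 1/2 Gg : 1/4 gg; conditioning on being polled, Maria is GG with probability 1/3, Gg with probability 2/3.
Summing over parental genotype combinations, P(offspring is polled) = 1/9·1 + 2/9·1 + 2/9·1 + 4/9·3/4 = 8/9.

8/9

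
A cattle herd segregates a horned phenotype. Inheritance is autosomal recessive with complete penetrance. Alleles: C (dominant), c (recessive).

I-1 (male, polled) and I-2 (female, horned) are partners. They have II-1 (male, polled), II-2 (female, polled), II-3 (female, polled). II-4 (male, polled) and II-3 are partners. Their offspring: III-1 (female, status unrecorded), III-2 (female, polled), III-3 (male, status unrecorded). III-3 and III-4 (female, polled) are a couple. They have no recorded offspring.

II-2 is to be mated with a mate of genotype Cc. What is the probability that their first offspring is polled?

3/4

II-2 is polled so carries C and received c from I-2 (cc), so II-2 is Cc.
The cross gives 1/4 CC : 1/2 Cc : 1/4 cc, so P(offspring is polled) = 3/4.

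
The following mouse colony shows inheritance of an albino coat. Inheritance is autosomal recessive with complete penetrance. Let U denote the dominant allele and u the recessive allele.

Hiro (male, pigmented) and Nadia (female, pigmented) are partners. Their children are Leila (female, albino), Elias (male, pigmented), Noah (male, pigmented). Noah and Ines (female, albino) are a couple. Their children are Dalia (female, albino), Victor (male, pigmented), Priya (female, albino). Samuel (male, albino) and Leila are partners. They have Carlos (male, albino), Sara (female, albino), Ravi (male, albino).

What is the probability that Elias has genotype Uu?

2/3

Hiro is pigmented so carries U and passed u to Leila (uu), so Hiro is Uu.
Nadia is pigmented so carries U and passed u to Leila (uu), so Nadia is Uu.
Their cross gives offspring ratios 1/4 UU : 1/2 Uu : 1/4 uu. Conditioning on Elias being pigmented, P(Uu) = 1/2 / 3/4 = 2/3.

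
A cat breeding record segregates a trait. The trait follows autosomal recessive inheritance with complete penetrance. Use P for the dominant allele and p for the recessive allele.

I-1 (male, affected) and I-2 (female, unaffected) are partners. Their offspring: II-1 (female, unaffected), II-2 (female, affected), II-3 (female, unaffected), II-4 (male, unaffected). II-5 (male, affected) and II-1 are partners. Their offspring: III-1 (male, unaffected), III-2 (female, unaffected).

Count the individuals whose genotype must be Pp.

Obligate heterozygotes: I-2 is unaffected so carries P and passed p to II-2 (pp), so I-2 is Pp; II-1 is unaffected so carries P and received p from I-1 (pp), so II-1 is Pp; II-3 is unaffected so carries P and received p from I-1 (pp), so II-3 is Pp; II-4 is unaffected so carries P and received p from I-1 (pp), so II-4 is Pp; III-1 is unaffected so carries P and received p from II-5 (pp), so III-1 is Pp; III-2 is unaffected so carries P and received p from II-5 (pp), so III-2 is Pp.
Every other individual is either homozygous by phenotype or has at least one consistent homozygous assignment, so the count is 6.

6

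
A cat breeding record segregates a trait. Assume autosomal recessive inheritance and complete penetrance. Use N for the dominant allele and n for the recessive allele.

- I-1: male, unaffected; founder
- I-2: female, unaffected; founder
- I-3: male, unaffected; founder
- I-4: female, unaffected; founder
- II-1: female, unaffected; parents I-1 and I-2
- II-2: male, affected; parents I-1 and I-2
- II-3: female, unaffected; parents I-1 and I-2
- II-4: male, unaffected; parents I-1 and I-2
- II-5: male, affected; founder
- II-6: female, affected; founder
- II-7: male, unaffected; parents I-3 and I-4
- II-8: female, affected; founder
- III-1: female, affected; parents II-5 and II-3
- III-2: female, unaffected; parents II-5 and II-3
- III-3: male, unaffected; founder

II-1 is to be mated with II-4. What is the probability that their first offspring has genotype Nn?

I-1 is unaffected so carries N and passed n to II-2 (nn), so I-1 is Nn.
I-2 is unaffected so carries N and passed n to II-2 (nn), so I-2 is Nn.
II-1 is an unaffected offspring of I-1 (Nn) × I-2 (Nn), whose cross gives 1/4 NN : 1/2 Nn : 1/4 nn; conditioning on being unaffected, II-1 is NN with probability 1/3, Nn with probability 2/3.
II-4 is an unaffected offspring of I-1 (Nn) × I-2 (Nn), whose cross gives 1/4 NN : 1/2 Nn : 1/4 nn; conditioning on being unaffected, II-4 is NN with probability 1/3, Nn with probability 2/3.
Summing over parental genotype combinations, P(offspring has genotype Nn) = 2/9·1/2 + 2/9·1/2 + 4/9·1/2 = 4/9.

4/9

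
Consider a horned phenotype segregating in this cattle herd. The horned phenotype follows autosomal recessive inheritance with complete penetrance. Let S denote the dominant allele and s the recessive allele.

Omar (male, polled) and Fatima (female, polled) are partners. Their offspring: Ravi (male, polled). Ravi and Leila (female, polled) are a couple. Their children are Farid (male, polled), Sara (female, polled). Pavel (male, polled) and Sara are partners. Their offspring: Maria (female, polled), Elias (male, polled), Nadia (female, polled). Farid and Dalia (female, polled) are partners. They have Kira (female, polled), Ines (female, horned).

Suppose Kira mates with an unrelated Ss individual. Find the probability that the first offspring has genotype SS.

Farid is polled so carries S and passed s to Ines (ss), so Farid is Ss.
Dalia is polled so carries S and passed s to Ines (ss), so Dalia is Ss.
Kira is a polled offspring of Farid (Ss) × Dalia (Ss), whose cross gives 1/4 SS : 1/2 Ss : 1/4 ss; conditioning on being polled, Kira is SS with probability 1/3, Ss with probability 2/3.
Summing over parental genotype combinations, P(offspring has genotype SS) = 1/3·1/2 + 2/3·1/4 = 1/3.

1/3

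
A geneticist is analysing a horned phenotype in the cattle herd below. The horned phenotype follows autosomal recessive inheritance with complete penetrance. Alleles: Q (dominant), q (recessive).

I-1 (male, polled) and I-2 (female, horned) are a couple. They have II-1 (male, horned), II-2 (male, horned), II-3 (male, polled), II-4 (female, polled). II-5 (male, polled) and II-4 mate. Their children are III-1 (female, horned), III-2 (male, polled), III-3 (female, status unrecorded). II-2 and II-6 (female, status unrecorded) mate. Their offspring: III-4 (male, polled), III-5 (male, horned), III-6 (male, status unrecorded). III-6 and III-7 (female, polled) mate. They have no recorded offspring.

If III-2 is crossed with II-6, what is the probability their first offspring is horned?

II-5 is polled so carries Q and passed q to III-1 (qq), so II-5 is Qq.
II-4 is polled so carries Q and received q from I-2 (qq), so II-4 is Qq.
III-2 is a polled offspring of II-5 (Qq) × II-4 (Qq), whose cross gives 1/4 QQ : 1/2 Qq : 1/4 qq; conditioning on being polled, III-2 is QQ with probability 1/3, Qq with probability 2/3.
II-6 passed Q to III-4 (Qq, whose q came from II-2) and passed q to III-5 (qq), so II-6 is Qq.
Summing over parental genotype combinations, P(offspring is horned) = 2/3·1/4 = 1/6.

1/6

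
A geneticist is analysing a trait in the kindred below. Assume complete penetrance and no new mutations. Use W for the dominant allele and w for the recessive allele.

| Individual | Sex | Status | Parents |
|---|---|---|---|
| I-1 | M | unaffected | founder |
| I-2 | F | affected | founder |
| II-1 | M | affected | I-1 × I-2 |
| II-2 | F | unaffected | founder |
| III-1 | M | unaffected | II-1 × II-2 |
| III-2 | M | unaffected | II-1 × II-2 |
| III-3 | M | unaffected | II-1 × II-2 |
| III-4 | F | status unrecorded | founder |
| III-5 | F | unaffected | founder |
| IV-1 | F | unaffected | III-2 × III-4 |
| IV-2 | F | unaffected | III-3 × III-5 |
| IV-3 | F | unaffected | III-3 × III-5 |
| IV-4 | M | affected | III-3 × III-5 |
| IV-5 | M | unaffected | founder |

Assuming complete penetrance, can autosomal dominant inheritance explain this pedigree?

No

Under autosomal dominant, IV-4 (affected, male) cannot arise from III-3 (unaffected) × III-5 (unaffected).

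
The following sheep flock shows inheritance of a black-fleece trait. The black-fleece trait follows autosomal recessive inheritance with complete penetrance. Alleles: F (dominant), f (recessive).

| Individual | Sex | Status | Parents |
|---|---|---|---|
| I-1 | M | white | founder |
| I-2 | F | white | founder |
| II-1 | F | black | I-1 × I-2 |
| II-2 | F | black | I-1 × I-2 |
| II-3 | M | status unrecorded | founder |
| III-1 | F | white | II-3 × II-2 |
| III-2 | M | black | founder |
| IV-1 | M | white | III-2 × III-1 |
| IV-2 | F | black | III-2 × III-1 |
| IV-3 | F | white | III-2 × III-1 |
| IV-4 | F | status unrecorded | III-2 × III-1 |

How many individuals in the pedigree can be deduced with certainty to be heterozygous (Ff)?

5

Obligate heterozygotes: I-1 is white so carries F and passed f to II-1 (ff), so I-1 is Ff; I-2 is white so carries F and passed f to II-1 (ff), so I-2 is Ff; III-1 is white so carries F and received f from II-2 (ff), so III-1 is Ff; IV-1 is white so carries F and received f from III-2 (ff), so IV-1 is Ff; IV-3 is white so carries F and received f from III-2 (ff), so IV-3 is Ff.
Every other individual is either homozygous by phenotype or has at least one consistent homozygous assignment, so the count is 5.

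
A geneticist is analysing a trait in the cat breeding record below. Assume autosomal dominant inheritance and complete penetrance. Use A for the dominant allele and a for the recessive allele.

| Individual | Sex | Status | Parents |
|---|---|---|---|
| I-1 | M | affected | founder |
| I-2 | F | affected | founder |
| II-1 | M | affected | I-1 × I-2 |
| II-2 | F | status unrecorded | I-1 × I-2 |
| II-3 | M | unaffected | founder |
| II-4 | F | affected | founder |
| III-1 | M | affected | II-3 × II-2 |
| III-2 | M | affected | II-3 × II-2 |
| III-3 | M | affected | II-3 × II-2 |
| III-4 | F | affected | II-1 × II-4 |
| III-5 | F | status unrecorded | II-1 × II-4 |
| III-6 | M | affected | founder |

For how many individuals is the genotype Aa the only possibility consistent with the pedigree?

3

Obligate heterozygotes: III-1 is affected so carries A and received a from II-3 (aa), so III-1 is Aa; III-2 is affected so carries A and received a from II-3 (aa), so III-2 is Aa; III-3 is affected so carries A and received a from II-3 (aa), so III-3 is Aa.
Every other individual is either homozygous by phenotype or has at least one consistent homozygous assignment, so the count is 3.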